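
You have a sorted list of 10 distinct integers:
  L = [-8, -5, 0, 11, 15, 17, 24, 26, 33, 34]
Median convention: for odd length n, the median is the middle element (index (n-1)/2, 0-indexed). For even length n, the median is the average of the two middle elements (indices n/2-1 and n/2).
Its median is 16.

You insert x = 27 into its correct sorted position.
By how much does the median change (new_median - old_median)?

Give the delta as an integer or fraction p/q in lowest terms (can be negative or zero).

Answer: 1

Derivation:
Old median = 16
After inserting x = 27: new sorted = [-8, -5, 0, 11, 15, 17, 24, 26, 27, 33, 34]
New median = 17
Delta = 17 - 16 = 1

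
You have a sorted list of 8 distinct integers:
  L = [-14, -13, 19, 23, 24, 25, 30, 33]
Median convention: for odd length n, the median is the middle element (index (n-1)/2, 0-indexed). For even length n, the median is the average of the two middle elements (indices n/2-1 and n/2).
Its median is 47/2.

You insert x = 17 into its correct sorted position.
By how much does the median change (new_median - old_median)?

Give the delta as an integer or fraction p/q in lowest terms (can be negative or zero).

Old median = 47/2
After inserting x = 17: new sorted = [-14, -13, 17, 19, 23, 24, 25, 30, 33]
New median = 23
Delta = 23 - 47/2 = -1/2

Answer: -1/2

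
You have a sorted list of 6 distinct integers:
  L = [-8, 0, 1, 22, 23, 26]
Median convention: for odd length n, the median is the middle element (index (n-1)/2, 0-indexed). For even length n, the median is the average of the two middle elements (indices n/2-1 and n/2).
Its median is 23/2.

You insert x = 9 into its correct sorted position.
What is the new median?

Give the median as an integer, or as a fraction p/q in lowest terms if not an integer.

Answer: 9

Derivation:
Old list (sorted, length 6): [-8, 0, 1, 22, 23, 26]
Old median = 23/2
Insert x = 9
Old length even (6). Middle pair: indices 2,3 = 1,22.
New length odd (7). New median = single middle element.
x = 9: 3 elements are < x, 3 elements are > x.
New sorted list: [-8, 0, 1, 9, 22, 23, 26]
New median = 9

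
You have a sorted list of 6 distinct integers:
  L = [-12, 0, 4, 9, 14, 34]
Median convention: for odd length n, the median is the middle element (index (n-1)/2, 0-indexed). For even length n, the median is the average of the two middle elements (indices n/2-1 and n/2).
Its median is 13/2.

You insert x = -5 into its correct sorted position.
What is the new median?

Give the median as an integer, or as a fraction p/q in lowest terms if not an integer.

Answer: 4

Derivation:
Old list (sorted, length 6): [-12, 0, 4, 9, 14, 34]
Old median = 13/2
Insert x = -5
Old length even (6). Middle pair: indices 2,3 = 4,9.
New length odd (7). New median = single middle element.
x = -5: 1 elements are < x, 5 elements are > x.
New sorted list: [-12, -5, 0, 4, 9, 14, 34]
New median = 4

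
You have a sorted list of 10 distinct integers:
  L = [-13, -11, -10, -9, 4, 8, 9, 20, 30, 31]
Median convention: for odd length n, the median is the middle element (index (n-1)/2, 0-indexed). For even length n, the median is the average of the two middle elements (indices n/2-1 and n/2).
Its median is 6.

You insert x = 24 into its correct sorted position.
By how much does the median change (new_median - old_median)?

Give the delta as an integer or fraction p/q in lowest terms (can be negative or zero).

Answer: 2

Derivation:
Old median = 6
After inserting x = 24: new sorted = [-13, -11, -10, -9, 4, 8, 9, 20, 24, 30, 31]
New median = 8
Delta = 8 - 6 = 2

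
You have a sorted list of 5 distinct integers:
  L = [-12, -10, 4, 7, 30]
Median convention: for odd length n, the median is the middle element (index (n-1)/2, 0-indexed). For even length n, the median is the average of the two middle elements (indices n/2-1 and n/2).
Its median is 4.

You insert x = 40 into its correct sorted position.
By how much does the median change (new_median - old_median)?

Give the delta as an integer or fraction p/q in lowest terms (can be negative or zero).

Old median = 4
After inserting x = 40: new sorted = [-12, -10, 4, 7, 30, 40]
New median = 11/2
Delta = 11/2 - 4 = 3/2

Answer: 3/2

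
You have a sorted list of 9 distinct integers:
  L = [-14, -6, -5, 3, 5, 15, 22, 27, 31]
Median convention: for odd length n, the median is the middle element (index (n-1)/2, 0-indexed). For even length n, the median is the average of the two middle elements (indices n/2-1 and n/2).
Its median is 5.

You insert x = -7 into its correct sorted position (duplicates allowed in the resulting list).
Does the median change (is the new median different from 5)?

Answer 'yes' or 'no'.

Answer: yes

Derivation:
Old median = 5
Insert x = -7
New median = 4
Changed? yes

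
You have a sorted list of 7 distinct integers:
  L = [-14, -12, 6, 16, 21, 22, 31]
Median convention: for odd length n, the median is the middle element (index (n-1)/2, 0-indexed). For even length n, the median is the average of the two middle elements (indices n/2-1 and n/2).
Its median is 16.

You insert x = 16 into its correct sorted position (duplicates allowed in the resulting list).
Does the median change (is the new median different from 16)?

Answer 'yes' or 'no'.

Answer: no

Derivation:
Old median = 16
Insert x = 16
New median = 16
Changed? no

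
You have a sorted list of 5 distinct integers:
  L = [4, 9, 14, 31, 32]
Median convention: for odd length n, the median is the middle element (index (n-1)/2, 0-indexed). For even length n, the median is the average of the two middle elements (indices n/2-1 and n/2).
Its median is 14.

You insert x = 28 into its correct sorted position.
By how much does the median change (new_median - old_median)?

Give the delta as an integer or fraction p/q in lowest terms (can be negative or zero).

Answer: 7

Derivation:
Old median = 14
After inserting x = 28: new sorted = [4, 9, 14, 28, 31, 32]
New median = 21
Delta = 21 - 14 = 7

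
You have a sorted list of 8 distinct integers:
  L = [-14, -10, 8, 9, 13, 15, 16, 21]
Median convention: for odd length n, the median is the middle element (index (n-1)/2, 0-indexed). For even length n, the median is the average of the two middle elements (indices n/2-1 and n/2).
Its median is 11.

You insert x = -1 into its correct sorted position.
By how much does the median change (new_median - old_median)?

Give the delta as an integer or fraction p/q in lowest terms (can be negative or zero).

Old median = 11
After inserting x = -1: new sorted = [-14, -10, -1, 8, 9, 13, 15, 16, 21]
New median = 9
Delta = 9 - 11 = -2

Answer: -2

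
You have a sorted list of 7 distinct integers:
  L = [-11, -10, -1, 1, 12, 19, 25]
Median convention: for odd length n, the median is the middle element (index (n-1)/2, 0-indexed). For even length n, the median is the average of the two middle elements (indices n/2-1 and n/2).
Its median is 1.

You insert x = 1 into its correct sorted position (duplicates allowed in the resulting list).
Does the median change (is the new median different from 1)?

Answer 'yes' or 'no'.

Old median = 1
Insert x = 1
New median = 1
Changed? no

Answer: no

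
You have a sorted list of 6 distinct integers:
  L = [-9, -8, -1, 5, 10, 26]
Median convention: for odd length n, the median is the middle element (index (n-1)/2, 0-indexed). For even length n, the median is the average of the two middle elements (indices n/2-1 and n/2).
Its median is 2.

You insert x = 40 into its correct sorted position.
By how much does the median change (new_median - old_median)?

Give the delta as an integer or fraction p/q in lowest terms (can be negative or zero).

Answer: 3

Derivation:
Old median = 2
After inserting x = 40: new sorted = [-9, -8, -1, 5, 10, 26, 40]
New median = 5
Delta = 5 - 2 = 3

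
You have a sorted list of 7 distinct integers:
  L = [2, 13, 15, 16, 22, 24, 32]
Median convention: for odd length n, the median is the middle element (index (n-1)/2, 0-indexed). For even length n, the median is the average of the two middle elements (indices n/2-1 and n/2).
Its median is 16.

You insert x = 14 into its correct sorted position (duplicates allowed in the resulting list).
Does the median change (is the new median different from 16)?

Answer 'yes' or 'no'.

Old median = 16
Insert x = 14
New median = 31/2
Changed? yes

Answer: yes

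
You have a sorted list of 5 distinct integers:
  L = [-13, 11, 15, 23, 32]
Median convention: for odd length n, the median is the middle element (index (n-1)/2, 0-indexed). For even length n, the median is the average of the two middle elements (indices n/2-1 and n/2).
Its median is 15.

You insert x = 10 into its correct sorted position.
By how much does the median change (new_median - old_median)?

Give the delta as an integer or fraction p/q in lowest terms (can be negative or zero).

Answer: -2

Derivation:
Old median = 15
After inserting x = 10: new sorted = [-13, 10, 11, 15, 23, 32]
New median = 13
Delta = 13 - 15 = -2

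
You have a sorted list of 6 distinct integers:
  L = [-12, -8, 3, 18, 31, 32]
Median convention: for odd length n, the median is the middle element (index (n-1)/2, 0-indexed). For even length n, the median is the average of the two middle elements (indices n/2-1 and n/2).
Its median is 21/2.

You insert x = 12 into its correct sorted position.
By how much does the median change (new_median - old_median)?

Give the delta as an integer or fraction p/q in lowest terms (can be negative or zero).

Old median = 21/2
After inserting x = 12: new sorted = [-12, -8, 3, 12, 18, 31, 32]
New median = 12
Delta = 12 - 21/2 = 3/2

Answer: 3/2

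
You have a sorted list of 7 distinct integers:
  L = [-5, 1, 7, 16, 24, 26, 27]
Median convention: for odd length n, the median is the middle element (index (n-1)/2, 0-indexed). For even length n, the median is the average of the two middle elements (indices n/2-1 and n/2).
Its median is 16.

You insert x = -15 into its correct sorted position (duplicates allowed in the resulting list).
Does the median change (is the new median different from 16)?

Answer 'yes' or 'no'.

Answer: yes

Derivation:
Old median = 16
Insert x = -15
New median = 23/2
Changed? yes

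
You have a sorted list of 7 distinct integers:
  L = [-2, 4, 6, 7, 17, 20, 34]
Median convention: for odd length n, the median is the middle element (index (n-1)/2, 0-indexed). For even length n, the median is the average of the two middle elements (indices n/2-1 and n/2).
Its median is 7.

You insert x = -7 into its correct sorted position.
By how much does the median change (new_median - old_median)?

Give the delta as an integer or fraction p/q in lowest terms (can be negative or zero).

Old median = 7
After inserting x = -7: new sorted = [-7, -2, 4, 6, 7, 17, 20, 34]
New median = 13/2
Delta = 13/2 - 7 = -1/2

Answer: -1/2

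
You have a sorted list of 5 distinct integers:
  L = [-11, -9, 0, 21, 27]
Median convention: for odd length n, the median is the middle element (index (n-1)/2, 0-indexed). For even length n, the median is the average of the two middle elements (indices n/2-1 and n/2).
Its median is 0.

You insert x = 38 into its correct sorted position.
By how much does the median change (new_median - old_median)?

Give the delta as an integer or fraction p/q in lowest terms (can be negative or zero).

Answer: 21/2

Derivation:
Old median = 0
After inserting x = 38: new sorted = [-11, -9, 0, 21, 27, 38]
New median = 21/2
Delta = 21/2 - 0 = 21/2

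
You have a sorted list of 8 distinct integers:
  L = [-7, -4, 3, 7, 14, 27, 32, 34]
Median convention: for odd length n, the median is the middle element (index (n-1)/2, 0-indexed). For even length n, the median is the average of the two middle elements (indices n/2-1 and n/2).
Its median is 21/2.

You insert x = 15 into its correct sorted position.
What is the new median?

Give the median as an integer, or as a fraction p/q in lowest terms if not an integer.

Old list (sorted, length 8): [-7, -4, 3, 7, 14, 27, 32, 34]
Old median = 21/2
Insert x = 15
Old length even (8). Middle pair: indices 3,4 = 7,14.
New length odd (9). New median = single middle element.
x = 15: 5 elements are < x, 3 elements are > x.
New sorted list: [-7, -4, 3, 7, 14, 15, 27, 32, 34]
New median = 14

Answer: 14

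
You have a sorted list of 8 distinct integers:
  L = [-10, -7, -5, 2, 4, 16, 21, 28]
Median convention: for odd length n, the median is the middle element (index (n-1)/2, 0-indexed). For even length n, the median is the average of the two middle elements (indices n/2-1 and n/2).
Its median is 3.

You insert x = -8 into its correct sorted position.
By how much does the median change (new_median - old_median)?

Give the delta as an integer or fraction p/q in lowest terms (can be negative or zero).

Old median = 3
After inserting x = -8: new sorted = [-10, -8, -7, -5, 2, 4, 16, 21, 28]
New median = 2
Delta = 2 - 3 = -1

Answer: -1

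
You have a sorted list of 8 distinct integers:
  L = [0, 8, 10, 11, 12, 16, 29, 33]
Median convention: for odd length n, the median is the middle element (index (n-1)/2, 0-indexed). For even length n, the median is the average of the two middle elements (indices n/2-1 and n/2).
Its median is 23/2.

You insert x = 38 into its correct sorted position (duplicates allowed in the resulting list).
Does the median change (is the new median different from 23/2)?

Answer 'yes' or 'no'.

Answer: yes

Derivation:
Old median = 23/2
Insert x = 38
New median = 12
Changed? yes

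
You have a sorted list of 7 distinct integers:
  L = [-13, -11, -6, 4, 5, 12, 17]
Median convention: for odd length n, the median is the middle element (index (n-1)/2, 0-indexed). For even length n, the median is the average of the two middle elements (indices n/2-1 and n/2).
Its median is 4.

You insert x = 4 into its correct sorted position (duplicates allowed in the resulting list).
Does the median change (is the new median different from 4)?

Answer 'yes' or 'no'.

Old median = 4
Insert x = 4
New median = 4
Changed? no

Answer: no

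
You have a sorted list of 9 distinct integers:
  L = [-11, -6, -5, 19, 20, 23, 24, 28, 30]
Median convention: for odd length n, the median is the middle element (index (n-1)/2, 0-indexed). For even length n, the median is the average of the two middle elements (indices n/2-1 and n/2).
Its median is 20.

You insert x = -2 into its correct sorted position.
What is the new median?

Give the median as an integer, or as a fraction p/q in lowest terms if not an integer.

Old list (sorted, length 9): [-11, -6, -5, 19, 20, 23, 24, 28, 30]
Old median = 20
Insert x = -2
Old length odd (9). Middle was index 4 = 20.
New length even (10). New median = avg of two middle elements.
x = -2: 3 elements are < x, 6 elements are > x.
New sorted list: [-11, -6, -5, -2, 19, 20, 23, 24, 28, 30]
New median = 39/2

Answer: 39/2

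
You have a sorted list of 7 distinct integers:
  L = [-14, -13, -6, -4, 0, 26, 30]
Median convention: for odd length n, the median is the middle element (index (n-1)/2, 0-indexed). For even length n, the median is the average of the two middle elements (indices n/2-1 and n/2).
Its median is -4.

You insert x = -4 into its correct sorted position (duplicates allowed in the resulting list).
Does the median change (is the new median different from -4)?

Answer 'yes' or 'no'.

Answer: no

Derivation:
Old median = -4
Insert x = -4
New median = -4
Changed? no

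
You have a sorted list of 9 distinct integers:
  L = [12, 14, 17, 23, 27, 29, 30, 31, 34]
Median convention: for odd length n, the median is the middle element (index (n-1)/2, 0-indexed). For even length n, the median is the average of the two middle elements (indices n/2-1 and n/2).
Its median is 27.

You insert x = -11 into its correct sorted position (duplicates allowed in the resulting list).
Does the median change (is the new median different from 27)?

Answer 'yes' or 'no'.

Answer: yes

Derivation:
Old median = 27
Insert x = -11
New median = 25
Changed? yes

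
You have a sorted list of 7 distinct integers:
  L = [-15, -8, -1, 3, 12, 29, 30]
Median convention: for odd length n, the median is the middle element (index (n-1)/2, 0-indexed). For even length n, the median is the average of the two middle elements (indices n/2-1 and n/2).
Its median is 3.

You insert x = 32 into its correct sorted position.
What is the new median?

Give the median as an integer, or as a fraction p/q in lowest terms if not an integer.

Old list (sorted, length 7): [-15, -8, -1, 3, 12, 29, 30]
Old median = 3
Insert x = 32
Old length odd (7). Middle was index 3 = 3.
New length even (8). New median = avg of two middle elements.
x = 32: 7 elements are < x, 0 elements are > x.
New sorted list: [-15, -8, -1, 3, 12, 29, 30, 32]
New median = 15/2

Answer: 15/2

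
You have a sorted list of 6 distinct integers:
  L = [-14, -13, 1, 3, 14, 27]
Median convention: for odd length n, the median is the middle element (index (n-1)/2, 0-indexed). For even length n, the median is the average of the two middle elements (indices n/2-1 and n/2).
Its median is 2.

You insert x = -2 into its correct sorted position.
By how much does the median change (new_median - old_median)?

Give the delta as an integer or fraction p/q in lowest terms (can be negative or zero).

Old median = 2
After inserting x = -2: new sorted = [-14, -13, -2, 1, 3, 14, 27]
New median = 1
Delta = 1 - 2 = -1

Answer: -1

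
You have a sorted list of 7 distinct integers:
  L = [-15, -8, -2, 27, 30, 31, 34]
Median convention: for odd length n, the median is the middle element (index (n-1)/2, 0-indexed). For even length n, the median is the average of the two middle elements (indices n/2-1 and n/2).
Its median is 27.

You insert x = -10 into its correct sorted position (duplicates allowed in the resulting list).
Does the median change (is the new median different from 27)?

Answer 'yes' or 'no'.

Answer: yes

Derivation:
Old median = 27
Insert x = -10
New median = 25/2
Changed? yes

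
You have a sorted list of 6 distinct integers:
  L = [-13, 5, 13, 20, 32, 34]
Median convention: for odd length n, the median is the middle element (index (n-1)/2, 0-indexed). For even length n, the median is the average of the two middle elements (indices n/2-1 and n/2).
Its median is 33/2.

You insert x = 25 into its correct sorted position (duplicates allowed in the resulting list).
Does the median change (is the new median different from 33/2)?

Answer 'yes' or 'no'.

Old median = 33/2
Insert x = 25
New median = 20
Changed? yes

Answer: yes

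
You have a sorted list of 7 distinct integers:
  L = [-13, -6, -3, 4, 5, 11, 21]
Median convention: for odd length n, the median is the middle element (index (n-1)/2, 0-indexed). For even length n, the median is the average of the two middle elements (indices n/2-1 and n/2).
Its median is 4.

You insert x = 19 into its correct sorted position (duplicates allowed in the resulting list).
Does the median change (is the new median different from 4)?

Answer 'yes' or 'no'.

Answer: yes

Derivation:
Old median = 4
Insert x = 19
New median = 9/2
Changed? yes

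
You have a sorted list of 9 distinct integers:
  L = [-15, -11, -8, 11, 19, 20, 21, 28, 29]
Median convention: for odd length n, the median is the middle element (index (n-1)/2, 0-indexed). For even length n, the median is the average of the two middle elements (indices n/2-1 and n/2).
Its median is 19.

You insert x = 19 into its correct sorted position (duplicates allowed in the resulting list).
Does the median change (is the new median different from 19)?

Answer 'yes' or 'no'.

Old median = 19
Insert x = 19
New median = 19
Changed? no

Answer: no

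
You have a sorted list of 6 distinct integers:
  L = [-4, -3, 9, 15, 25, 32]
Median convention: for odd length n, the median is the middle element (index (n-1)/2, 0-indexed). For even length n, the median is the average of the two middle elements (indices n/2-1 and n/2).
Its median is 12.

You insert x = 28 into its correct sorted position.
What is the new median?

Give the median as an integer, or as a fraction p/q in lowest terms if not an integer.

Answer: 15

Derivation:
Old list (sorted, length 6): [-4, -3, 9, 15, 25, 32]
Old median = 12
Insert x = 28
Old length even (6). Middle pair: indices 2,3 = 9,15.
New length odd (7). New median = single middle element.
x = 28: 5 elements are < x, 1 elements are > x.
New sorted list: [-4, -3, 9, 15, 25, 28, 32]
New median = 15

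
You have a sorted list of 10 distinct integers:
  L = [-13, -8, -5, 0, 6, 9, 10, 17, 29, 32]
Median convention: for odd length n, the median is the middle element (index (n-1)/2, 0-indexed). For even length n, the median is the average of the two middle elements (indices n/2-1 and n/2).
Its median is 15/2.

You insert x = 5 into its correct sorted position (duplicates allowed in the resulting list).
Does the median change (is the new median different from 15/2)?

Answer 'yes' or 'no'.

Answer: yes

Derivation:
Old median = 15/2
Insert x = 5
New median = 6
Changed? yes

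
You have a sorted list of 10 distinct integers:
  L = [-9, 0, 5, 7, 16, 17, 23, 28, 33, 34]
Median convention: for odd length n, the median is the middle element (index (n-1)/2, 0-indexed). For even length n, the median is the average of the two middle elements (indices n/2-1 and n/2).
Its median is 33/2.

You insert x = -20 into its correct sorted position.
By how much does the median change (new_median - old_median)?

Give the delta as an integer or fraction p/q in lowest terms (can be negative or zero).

Old median = 33/2
After inserting x = -20: new sorted = [-20, -9, 0, 5, 7, 16, 17, 23, 28, 33, 34]
New median = 16
Delta = 16 - 33/2 = -1/2

Answer: -1/2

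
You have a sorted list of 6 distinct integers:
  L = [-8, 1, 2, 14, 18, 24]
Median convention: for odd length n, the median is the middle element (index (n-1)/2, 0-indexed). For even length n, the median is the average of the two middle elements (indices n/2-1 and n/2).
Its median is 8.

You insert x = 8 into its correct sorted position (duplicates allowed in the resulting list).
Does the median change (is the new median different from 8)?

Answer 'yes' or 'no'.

Answer: no

Derivation:
Old median = 8
Insert x = 8
New median = 8
Changed? no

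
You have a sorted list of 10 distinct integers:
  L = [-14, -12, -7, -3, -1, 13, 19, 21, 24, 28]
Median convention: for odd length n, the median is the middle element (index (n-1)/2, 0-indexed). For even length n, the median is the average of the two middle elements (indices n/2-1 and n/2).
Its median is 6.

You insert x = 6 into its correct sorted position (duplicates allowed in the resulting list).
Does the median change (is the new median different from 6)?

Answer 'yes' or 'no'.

Answer: no

Derivation:
Old median = 6
Insert x = 6
New median = 6
Changed? no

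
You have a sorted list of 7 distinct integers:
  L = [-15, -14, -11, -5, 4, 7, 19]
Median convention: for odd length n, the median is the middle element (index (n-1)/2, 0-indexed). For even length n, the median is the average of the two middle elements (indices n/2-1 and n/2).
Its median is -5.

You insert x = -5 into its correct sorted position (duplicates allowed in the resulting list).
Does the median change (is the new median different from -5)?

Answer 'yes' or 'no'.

Answer: no

Derivation:
Old median = -5
Insert x = -5
New median = -5
Changed? no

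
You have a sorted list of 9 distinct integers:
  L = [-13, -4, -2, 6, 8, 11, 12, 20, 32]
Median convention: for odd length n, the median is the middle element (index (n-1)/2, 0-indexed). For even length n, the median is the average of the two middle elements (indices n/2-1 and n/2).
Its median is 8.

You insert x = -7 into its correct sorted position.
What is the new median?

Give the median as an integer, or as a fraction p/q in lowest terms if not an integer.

Old list (sorted, length 9): [-13, -4, -2, 6, 8, 11, 12, 20, 32]
Old median = 8
Insert x = -7
Old length odd (9). Middle was index 4 = 8.
New length even (10). New median = avg of two middle elements.
x = -7: 1 elements are < x, 8 elements are > x.
New sorted list: [-13, -7, -4, -2, 6, 8, 11, 12, 20, 32]
New median = 7

Answer: 7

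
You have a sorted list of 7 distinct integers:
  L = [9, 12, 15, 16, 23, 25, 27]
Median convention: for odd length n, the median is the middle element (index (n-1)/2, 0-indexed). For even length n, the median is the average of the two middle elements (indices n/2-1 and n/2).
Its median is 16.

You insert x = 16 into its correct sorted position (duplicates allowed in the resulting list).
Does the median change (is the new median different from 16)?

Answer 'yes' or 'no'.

Old median = 16
Insert x = 16
New median = 16
Changed? no

Answer: no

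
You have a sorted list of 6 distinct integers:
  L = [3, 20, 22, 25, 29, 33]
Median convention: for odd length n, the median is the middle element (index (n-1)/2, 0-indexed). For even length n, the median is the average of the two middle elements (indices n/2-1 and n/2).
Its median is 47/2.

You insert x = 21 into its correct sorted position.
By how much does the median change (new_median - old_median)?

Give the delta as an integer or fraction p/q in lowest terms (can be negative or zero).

Old median = 47/2
After inserting x = 21: new sorted = [3, 20, 21, 22, 25, 29, 33]
New median = 22
Delta = 22 - 47/2 = -3/2

Answer: -3/2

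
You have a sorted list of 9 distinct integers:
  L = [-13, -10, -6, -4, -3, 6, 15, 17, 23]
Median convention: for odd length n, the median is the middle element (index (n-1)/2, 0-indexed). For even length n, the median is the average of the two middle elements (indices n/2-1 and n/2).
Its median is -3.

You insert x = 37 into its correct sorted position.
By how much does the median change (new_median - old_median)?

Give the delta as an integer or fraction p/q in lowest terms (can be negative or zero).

Old median = -3
After inserting x = 37: new sorted = [-13, -10, -6, -4, -3, 6, 15, 17, 23, 37]
New median = 3/2
Delta = 3/2 - -3 = 9/2

Answer: 9/2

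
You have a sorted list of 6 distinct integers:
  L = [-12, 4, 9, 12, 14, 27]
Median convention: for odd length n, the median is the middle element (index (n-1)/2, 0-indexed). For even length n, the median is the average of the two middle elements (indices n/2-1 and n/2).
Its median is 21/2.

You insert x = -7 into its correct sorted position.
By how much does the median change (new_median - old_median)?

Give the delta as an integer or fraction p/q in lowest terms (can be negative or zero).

Answer: -3/2

Derivation:
Old median = 21/2
After inserting x = -7: new sorted = [-12, -7, 4, 9, 12, 14, 27]
New median = 9
Delta = 9 - 21/2 = -3/2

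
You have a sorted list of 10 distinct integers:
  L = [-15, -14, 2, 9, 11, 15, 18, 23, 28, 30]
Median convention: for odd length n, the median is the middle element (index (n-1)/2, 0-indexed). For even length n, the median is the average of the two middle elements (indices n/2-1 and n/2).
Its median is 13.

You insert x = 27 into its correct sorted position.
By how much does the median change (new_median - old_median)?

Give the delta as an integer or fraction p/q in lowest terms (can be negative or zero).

Answer: 2

Derivation:
Old median = 13
After inserting x = 27: new sorted = [-15, -14, 2, 9, 11, 15, 18, 23, 27, 28, 30]
New median = 15
Delta = 15 - 13 = 2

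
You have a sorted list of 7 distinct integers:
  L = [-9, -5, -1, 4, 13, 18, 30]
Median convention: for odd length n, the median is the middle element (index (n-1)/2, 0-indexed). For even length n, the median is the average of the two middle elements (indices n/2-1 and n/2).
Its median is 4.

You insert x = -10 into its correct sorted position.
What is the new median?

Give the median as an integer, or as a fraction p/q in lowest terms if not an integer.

Old list (sorted, length 7): [-9, -5, -1, 4, 13, 18, 30]
Old median = 4
Insert x = -10
Old length odd (7). Middle was index 3 = 4.
New length even (8). New median = avg of two middle elements.
x = -10: 0 elements are < x, 7 elements are > x.
New sorted list: [-10, -9, -5, -1, 4, 13, 18, 30]
New median = 3/2

Answer: 3/2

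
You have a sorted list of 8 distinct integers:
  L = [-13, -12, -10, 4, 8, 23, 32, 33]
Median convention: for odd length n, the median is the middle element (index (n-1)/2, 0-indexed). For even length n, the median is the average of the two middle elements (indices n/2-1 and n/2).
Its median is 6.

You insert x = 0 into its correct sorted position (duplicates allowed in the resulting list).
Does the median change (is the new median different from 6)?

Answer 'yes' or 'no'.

Old median = 6
Insert x = 0
New median = 4
Changed? yes

Answer: yes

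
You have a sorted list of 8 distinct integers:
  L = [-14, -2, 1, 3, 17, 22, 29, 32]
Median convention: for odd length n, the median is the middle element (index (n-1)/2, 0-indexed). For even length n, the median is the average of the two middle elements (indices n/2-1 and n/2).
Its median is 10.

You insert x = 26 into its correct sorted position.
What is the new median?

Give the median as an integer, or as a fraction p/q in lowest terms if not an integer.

Answer: 17

Derivation:
Old list (sorted, length 8): [-14, -2, 1, 3, 17, 22, 29, 32]
Old median = 10
Insert x = 26
Old length even (8). Middle pair: indices 3,4 = 3,17.
New length odd (9). New median = single middle element.
x = 26: 6 elements are < x, 2 elements are > x.
New sorted list: [-14, -2, 1, 3, 17, 22, 26, 29, 32]
New median = 17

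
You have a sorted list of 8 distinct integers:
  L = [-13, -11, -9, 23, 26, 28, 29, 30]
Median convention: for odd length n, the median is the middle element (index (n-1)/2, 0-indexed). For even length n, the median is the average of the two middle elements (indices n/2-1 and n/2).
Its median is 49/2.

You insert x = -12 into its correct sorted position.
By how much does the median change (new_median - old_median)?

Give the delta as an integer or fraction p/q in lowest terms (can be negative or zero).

Answer: -3/2

Derivation:
Old median = 49/2
After inserting x = -12: new sorted = [-13, -12, -11, -9, 23, 26, 28, 29, 30]
New median = 23
Delta = 23 - 49/2 = -3/2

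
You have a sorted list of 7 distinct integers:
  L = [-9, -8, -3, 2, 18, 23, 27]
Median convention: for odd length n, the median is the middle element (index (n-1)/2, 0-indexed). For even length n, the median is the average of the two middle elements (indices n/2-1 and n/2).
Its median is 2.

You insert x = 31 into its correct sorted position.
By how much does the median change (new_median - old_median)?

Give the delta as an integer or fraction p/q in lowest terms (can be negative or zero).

Old median = 2
After inserting x = 31: new sorted = [-9, -8, -3, 2, 18, 23, 27, 31]
New median = 10
Delta = 10 - 2 = 8

Answer: 8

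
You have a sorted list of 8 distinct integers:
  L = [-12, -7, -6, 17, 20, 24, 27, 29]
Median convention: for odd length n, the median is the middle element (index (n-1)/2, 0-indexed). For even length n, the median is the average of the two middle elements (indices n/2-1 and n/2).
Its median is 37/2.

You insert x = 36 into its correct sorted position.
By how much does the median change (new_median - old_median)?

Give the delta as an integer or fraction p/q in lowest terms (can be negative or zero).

Old median = 37/2
After inserting x = 36: new sorted = [-12, -7, -6, 17, 20, 24, 27, 29, 36]
New median = 20
Delta = 20 - 37/2 = 3/2

Answer: 3/2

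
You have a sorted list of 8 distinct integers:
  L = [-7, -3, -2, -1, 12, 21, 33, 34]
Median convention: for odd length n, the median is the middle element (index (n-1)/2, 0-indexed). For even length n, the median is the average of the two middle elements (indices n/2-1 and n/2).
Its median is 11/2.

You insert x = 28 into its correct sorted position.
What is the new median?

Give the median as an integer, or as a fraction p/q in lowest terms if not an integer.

Answer: 12

Derivation:
Old list (sorted, length 8): [-7, -3, -2, -1, 12, 21, 33, 34]
Old median = 11/2
Insert x = 28
Old length even (8). Middle pair: indices 3,4 = -1,12.
New length odd (9). New median = single middle element.
x = 28: 6 elements are < x, 2 elements are > x.
New sorted list: [-7, -3, -2, -1, 12, 21, 28, 33, 34]
New median = 12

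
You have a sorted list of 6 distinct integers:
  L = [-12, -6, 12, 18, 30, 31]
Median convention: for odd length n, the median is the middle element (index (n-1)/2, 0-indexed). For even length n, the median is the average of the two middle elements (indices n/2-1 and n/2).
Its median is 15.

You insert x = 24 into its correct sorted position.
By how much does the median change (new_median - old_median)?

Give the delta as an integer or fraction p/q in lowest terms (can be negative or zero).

Old median = 15
After inserting x = 24: new sorted = [-12, -6, 12, 18, 24, 30, 31]
New median = 18
Delta = 18 - 15 = 3

Answer: 3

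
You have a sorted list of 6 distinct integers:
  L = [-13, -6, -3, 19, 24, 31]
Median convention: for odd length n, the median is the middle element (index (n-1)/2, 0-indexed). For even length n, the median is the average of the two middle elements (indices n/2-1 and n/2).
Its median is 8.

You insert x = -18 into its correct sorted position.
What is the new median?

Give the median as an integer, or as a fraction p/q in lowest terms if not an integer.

Old list (sorted, length 6): [-13, -6, -3, 19, 24, 31]
Old median = 8
Insert x = -18
Old length even (6). Middle pair: indices 2,3 = -3,19.
New length odd (7). New median = single middle element.
x = -18: 0 elements are < x, 6 elements are > x.
New sorted list: [-18, -13, -6, -3, 19, 24, 31]
New median = -3

Answer: -3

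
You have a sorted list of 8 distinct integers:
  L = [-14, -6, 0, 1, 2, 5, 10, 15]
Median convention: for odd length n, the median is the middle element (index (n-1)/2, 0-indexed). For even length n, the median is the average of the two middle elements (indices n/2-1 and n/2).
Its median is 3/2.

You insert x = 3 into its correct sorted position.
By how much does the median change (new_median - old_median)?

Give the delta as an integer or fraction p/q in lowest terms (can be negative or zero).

Answer: 1/2

Derivation:
Old median = 3/2
After inserting x = 3: new sorted = [-14, -6, 0, 1, 2, 3, 5, 10, 15]
New median = 2
Delta = 2 - 3/2 = 1/2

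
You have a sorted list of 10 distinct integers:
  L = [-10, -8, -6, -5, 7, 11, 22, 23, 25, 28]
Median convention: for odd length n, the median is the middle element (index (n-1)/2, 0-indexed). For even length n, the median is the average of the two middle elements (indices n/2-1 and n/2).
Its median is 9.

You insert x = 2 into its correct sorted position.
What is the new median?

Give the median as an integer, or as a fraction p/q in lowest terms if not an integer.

Old list (sorted, length 10): [-10, -8, -6, -5, 7, 11, 22, 23, 25, 28]
Old median = 9
Insert x = 2
Old length even (10). Middle pair: indices 4,5 = 7,11.
New length odd (11). New median = single middle element.
x = 2: 4 elements are < x, 6 elements are > x.
New sorted list: [-10, -8, -6, -5, 2, 7, 11, 22, 23, 25, 28]
New median = 7

Answer: 7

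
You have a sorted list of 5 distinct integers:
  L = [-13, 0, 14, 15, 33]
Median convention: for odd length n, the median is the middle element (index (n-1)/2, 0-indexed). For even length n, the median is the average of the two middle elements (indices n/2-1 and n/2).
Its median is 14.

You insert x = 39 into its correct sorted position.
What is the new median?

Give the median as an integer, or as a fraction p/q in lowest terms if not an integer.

Answer: 29/2

Derivation:
Old list (sorted, length 5): [-13, 0, 14, 15, 33]
Old median = 14
Insert x = 39
Old length odd (5). Middle was index 2 = 14.
New length even (6). New median = avg of two middle elements.
x = 39: 5 elements are < x, 0 elements are > x.
New sorted list: [-13, 0, 14, 15, 33, 39]
New median = 29/2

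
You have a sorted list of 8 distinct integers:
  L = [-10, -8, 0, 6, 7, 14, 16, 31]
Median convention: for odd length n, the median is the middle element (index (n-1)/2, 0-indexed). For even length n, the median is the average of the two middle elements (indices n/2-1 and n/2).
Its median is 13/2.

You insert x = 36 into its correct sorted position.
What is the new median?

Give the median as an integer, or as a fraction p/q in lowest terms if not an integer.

Old list (sorted, length 8): [-10, -8, 0, 6, 7, 14, 16, 31]
Old median = 13/2
Insert x = 36
Old length even (8). Middle pair: indices 3,4 = 6,7.
New length odd (9). New median = single middle element.
x = 36: 8 elements are < x, 0 elements are > x.
New sorted list: [-10, -8, 0, 6, 7, 14, 16, 31, 36]
New median = 7

Answer: 7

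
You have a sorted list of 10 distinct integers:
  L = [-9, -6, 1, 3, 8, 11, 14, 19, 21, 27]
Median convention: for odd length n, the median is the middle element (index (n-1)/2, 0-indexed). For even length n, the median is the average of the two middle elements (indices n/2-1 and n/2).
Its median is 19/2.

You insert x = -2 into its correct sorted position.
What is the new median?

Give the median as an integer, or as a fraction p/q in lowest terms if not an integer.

Answer: 8

Derivation:
Old list (sorted, length 10): [-9, -6, 1, 3, 8, 11, 14, 19, 21, 27]
Old median = 19/2
Insert x = -2
Old length even (10). Middle pair: indices 4,5 = 8,11.
New length odd (11). New median = single middle element.
x = -2: 2 elements are < x, 8 elements are > x.
New sorted list: [-9, -6, -2, 1, 3, 8, 11, 14, 19, 21, 27]
New median = 8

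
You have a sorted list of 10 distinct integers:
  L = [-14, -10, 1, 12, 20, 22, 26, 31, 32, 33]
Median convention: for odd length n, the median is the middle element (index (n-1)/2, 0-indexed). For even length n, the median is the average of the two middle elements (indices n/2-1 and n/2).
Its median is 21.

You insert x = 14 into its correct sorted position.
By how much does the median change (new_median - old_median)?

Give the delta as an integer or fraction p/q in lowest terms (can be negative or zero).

Answer: -1

Derivation:
Old median = 21
After inserting x = 14: new sorted = [-14, -10, 1, 12, 14, 20, 22, 26, 31, 32, 33]
New median = 20
Delta = 20 - 21 = -1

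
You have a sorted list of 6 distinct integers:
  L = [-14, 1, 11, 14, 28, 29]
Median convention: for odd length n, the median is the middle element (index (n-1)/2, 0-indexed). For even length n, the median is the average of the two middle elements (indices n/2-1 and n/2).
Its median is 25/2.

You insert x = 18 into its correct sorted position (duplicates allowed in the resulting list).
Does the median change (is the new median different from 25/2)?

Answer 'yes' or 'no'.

Answer: yes

Derivation:
Old median = 25/2
Insert x = 18
New median = 14
Changed? yes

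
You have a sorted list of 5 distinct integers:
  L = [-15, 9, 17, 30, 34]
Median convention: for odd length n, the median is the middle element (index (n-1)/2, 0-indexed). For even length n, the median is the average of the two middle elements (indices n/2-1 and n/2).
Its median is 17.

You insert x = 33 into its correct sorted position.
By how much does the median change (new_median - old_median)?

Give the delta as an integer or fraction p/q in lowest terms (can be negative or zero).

Answer: 13/2

Derivation:
Old median = 17
After inserting x = 33: new sorted = [-15, 9, 17, 30, 33, 34]
New median = 47/2
Delta = 47/2 - 17 = 13/2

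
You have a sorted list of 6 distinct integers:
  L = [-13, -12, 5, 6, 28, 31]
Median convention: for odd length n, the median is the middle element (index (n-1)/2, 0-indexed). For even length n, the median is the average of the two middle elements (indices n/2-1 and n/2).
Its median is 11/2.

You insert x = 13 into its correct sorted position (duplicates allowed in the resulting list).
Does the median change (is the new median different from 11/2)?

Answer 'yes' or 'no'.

Answer: yes

Derivation:
Old median = 11/2
Insert x = 13
New median = 6
Changed? yes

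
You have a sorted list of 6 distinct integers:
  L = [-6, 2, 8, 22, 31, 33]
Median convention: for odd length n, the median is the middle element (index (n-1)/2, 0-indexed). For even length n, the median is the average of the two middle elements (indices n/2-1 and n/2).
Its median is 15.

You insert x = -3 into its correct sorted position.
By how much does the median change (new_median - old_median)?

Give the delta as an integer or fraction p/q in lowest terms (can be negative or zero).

Answer: -7

Derivation:
Old median = 15
After inserting x = -3: new sorted = [-6, -3, 2, 8, 22, 31, 33]
New median = 8
Delta = 8 - 15 = -7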